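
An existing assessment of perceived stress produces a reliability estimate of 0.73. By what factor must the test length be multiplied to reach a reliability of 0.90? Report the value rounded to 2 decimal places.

Spearman-Brown solved for the length factor n:
n = r_target (1 − r_old) / [ r_old (1 − r_target) ]
n = 0.90(1 − 0.73) / [0.73(1 − 0.90)]
n = 0.2430 / 0.0730 ≈ 3.3288

3.33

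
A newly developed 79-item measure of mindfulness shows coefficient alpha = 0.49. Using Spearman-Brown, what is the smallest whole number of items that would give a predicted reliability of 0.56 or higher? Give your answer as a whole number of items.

n = 0.56 × (1 − 0.49) / [ 0.49 × (1 − 0.56) ]
n = 0.2856 / 0.2156 ≈ 1.3247
Items needed = n × 79 = 1.3247 × 79 ≈ 104.65 → round up to 105

105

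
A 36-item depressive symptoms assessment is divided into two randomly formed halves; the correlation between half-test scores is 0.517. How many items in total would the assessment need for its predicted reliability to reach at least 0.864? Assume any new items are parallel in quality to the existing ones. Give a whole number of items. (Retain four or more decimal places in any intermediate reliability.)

107

r_full = 2(0.517)/(1 + 0.517) = 0.6816
Solve Spearman-Brown for n: n = 0.864(1 − 0.6816) / [0.6816(1 − 0.864)] = 2.9677
Items = 2.9677 × 36 ≈ 106.84 → 107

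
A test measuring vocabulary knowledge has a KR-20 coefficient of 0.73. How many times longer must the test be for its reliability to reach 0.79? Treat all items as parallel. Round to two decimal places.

1.39

n = 0.79 × (1 − 0.73) / [ 0.73 × (1 − 0.79) ]
  = 0.2133 / 0.1533 = 1.3914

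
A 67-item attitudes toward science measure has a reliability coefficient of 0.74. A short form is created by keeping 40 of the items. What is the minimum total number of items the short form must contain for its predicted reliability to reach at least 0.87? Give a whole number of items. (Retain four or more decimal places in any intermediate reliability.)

158

Short-form reliability: n = 40/67 = 0.5970; r_40 = n·r/(1+(n−1)r) ≈ 0.6295
Length factor from the short form to reach 0.87: n' = 0.87(1 − 0.6295) / [0.6295(1 − 0.87)] ≈ 3.9388
Items = 3.9388 × 40 ≈ 157.55 → 158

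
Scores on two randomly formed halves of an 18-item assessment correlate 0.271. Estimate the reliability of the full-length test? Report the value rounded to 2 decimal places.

0.43

Each half is half the length of the full test, so the full test is n = 2 times a half.
r_full = 2(0.271) / (1 + 0.271)
r_full = 0.5420 / 1.2710 ≈ 0.4264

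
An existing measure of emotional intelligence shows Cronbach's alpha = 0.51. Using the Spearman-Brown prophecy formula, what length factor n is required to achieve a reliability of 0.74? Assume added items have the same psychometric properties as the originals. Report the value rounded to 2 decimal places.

2.73

Rearranging the Spearman-Brown formula for n,
n = r_target (1 − r_old) / [ r_old (1 − r_target) ]
n = [0.74 × 0.49] / [0.51 × 0.26]
n = 0.3626 / 0.1326 ≈ 2.7345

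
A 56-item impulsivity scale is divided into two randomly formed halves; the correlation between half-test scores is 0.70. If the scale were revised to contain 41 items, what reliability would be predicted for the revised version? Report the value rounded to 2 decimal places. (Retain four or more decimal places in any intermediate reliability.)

0.77

Full-test reliability from the split-half r: r_full = 2(0.70)/(1 + 0.70) = 0.8235
Length factor from 56 to 41 items: n = 41/56 = 0.7321
r_new = n·r_full / (1 + (n − 1)·r_full) = 0.6029 / 0.7794 ≈ 0.7735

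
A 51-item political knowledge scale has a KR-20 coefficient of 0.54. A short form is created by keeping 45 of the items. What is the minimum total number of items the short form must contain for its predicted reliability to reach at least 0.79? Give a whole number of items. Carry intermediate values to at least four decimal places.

164

Short-form reliability: n = 45/51 = 0.8824; r_45 = n·r/(1+(n−1)r) ≈ 0.5088
Then solve for n' with r_old = 0.5088, r_target = 0.79: n' = 0.79(1 − 0.5088)/[0.5088(1 − 0.79)] = 3.6318
Total items = 3.6318 × 45 = 163.43, rounded up to 164.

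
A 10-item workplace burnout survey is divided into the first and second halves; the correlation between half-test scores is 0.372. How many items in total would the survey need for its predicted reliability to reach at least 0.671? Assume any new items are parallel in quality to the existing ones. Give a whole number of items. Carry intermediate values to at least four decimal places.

Corrected full-test reliability: r_full = 2 × 0.372 / (1 + 0.372) ≈ 0.5423
Solve Spearman-Brown for n: n = 0.671(1 − 0.5423) / [0.5423(1 − 0.671)] = 1.7213
Items = 1.7213 × 10 ≈ 17.21 → 18

18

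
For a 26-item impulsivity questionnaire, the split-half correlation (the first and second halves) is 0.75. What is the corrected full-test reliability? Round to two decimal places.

Apply the Spearman-Brown correction with n = 2:
r_full = 2(0.75) / (1 + 0.75)
r_full = 1.5000 / 1.7500 ≈ 0.8571

0.86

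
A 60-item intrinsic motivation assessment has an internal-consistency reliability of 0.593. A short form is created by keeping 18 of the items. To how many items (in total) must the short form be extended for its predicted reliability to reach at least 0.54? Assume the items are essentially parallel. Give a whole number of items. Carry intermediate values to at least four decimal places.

49

Short-form reliability: n = 18/60 = 0.3000; r_18 = n·r/(1+(n−1)r) ≈ 0.3042
Length factor from the short form to reach 0.54: n' = 0.54(1 − 0.3042) / [0.3042(1 − 0.54)] ≈ 2.6851
Items = 2.6851 × 18 ≈ 48.33 → 49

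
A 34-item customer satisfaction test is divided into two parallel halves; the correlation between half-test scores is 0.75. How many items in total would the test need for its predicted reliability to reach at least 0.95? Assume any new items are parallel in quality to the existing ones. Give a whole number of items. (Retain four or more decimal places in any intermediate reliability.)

108

Corrected full-test reliability: r_full = 2 × 0.75 / (1 + 0.75) ≈ 0.8571
Solve Spearman-Brown for n: n = 0.95(1 − 0.8571) / [0.8571(1 − 0.95)] = 3.1678
Required items = 3.1678 × 34 = 107.71, so 108 items.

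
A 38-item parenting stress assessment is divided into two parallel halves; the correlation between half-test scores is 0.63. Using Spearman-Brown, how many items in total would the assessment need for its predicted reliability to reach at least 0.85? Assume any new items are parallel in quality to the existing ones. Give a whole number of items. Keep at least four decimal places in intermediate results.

Corrected full-test reliability: r_full = 2 × 0.63 / (1 + 0.63) ≈ 0.7730
n = r_tgt(1 − r_full) / [r_full(1 − r_tgt)] = 0.85 × 0.2270 / (0.7730 × 0.15) ≈ 1.6641
Required items = 1.6641 × 38 = 63.24, so 64 items.

64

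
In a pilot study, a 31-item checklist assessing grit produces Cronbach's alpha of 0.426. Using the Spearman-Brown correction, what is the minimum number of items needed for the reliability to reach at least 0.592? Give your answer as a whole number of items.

Rearranging the Spearman-Brown formula for n,
n = r*(1 − r) / [ r (1 − r*) ]
n = 0.592(1 − 0.426) / [0.426(1 − 0.592)]
  = 0.339808 / 0.173808 = 1.9551
Items needed = n × 31 = 1.9551 × 31 ≈ 60.61 → round up to 61

61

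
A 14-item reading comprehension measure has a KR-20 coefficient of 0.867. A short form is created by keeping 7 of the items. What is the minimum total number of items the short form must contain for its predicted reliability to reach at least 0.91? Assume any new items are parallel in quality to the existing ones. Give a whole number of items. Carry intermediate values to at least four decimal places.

22

First, r for the 7-item form: n = 7/14 = 0.5000, so r_7 = 0.5000·0.867/(1 + (0.5000 − 1)·0.867) = 0.7652
Length factor from the short form to reach 0.91: n' = 0.91(1 − 0.7652) / [0.7652(1 − 0.91)] ≈ 3.1026
Total items = 3.1026 × 7 = 21.72, rounded up to 22.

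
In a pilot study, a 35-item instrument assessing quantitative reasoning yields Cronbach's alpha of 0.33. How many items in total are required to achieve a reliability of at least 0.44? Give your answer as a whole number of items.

56

Invert Spearman-Brown to solve for n:
n = r_target (1 − r_old) / [ r_old (1 − r_target) ]
n = 0.44 × (1 − 0.33) / [ 0.33 × (1 − 0.44) ]
  = 0.2948 / 0.1848 = 1.5952
1.5952 × 35 = 55.83 → 56 items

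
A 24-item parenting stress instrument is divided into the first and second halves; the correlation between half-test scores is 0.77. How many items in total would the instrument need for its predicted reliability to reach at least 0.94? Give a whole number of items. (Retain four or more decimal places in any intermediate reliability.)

57

r_full = 2(0.77)/(1 + 0.77) = 0.8701
n = r_tgt(1 − r_full) / [r_full(1 − r_tgt)] = 0.94 × 0.1299 / (0.8701 × 0.06) ≈ 2.3389
Items = 2.3389 × 24 ≈ 56.13 → 57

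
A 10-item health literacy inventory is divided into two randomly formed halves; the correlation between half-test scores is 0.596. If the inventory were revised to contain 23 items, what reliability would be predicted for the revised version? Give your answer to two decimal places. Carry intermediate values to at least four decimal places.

0.87

Full-test reliability from the split-half r: r_full = 2(0.596)/(1 + 0.596) = 0.7469
Then adjust to 23 items: n = 23/10 = 2.3000
r_new = n·r_full / (1 + (n − 1)·r_full) = 1.7179 / 1.9710 ≈ 0.8716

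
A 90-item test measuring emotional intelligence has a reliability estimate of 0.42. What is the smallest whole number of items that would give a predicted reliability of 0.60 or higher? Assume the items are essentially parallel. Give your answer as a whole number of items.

n = [0.60 × 0.58] / [0.42 × 0.40]
  = 0.3480 / 0.1680 = 2.0714
Items needed = n × 90 = 2.0714 × 90 ≈ 186.43 → round up to 187

187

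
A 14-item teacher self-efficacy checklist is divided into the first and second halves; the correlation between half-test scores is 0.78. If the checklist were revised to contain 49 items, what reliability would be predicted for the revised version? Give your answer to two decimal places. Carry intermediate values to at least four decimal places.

0.96

First correct the split-half correlation to full-test reliability: r_full = 2 × 0.78 / (1 + 0.78) ≈ 0.8764
Length factor from 14 to 49 items: n = 49/14 = 3.5000
r_new = n·r_full / (1 + (n − 1)·r_full) = 3.0674 / 3.1910 ≈ 0.9613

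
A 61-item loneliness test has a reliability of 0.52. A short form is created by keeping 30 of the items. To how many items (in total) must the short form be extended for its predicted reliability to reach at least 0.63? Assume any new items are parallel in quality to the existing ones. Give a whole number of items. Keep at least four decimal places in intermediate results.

96

Short-form reliability: n = 30/61 = 0.4918; r_30 = n·r/(1+(n−1)r) ≈ 0.3476
Length factor from the short form to reach 0.63: n' = 0.63(1 − 0.3476) / [0.3476(1 − 0.63)] ≈ 3.1958
Items = 3.1958 × 30 ≈ 95.87 → 96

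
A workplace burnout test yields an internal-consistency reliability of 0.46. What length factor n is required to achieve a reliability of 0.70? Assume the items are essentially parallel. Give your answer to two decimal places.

Spearman-Brown solved for the length factor n:
n = r*(1 − r) / [ r (1 − r*) ]
n = 0.70 × (1 − 0.46) / [ 0.46 × (1 − 0.70) ]
n = 0.3780 / 0.1380 ≈ 2.7391

2.74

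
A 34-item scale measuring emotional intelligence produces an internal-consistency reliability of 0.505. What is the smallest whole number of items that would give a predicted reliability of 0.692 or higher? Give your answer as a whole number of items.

n = 0.692 × (1 − 0.505) / [ 0.505 × (1 − 0.692) ]
  = 0.342540 / 0.155540 = 2.2023
Items needed = n × 34 = 2.2023 × 34 ≈ 74.88 → round up to 75

75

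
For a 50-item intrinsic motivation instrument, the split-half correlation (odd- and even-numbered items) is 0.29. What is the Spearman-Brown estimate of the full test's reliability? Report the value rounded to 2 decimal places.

0.45

r_full = 2(0.29) / (1 + 0.29)
r_full = 0.5800 / 1.2900 ≈ 0.4496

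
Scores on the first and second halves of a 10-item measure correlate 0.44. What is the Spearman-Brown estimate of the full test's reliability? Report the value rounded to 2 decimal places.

Apply the Spearman-Brown correction with n = 2:
r_full = 2r_hh / (1 + r_hh) = 2 × 0.44 / (1 + 0.44)
r_full = 0.8800 / 1.4400 ≈ 0.6111

0.61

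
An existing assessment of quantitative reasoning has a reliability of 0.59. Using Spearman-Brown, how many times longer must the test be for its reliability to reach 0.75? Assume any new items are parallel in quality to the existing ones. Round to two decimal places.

n = 0.75(1 − 0.59) / [0.59(1 − 0.75)]
n = 0.3075 / 0.1475 ≈ 2.0847

2.08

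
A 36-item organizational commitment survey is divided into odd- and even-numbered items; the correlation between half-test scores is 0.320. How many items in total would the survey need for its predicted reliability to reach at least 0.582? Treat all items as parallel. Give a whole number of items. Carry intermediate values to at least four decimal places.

Corrected full-test reliability: r_full = 2 × 0.320 / (1 + 0.320) ≈ 0.4848
Solve Spearman-Brown for n: n = 0.582(1 − 0.4848) / [0.4848(1 − 0.582)] = 1.4797
Required items = 1.4797 × 36 = 53.27, so 54 items.

54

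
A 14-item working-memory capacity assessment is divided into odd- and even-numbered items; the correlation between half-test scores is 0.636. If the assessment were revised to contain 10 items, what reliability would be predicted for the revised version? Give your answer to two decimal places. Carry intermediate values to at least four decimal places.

0.71

Spearman-Brown correction (n = 2): r_full = 2·0.636/(1 + 0.636) = 0.7775
Then adjust to 10 items: n = 10/14 = 0.7143
r_new = n·r_full / (1 + (n − 1)·r_full) = 0.5554 / 0.7779 ≈ 0.7140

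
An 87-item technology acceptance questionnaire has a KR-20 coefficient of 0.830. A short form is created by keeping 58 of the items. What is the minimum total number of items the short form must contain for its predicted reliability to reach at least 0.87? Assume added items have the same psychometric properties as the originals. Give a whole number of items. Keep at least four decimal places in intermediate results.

Short-form reliability: n = 58/87 = 0.6667; r_58 = n·r/(1+(n−1)r) ≈ 0.7650
Length factor from the short form to reach 0.87: n' = 0.87(1 − 0.7650) / [0.7650(1 − 0.87)] ≈ 2.0558
Total items = 2.0558 × 58 = 119.24, rounded up to 120.

120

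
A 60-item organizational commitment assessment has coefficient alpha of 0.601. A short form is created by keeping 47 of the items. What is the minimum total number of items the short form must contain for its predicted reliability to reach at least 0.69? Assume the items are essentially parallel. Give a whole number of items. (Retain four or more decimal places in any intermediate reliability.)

89

Short-form reliability: n = 47/60 = 0.7833; r_47 = n·r/(1+(n−1)r) ≈ 0.5413
Then solve for n' with r_old = 0.5413, r_target = 0.69: n' = 0.69(1 − 0.5413)/[0.5413(1 − 0.69)] = 1.8862
Total items = 1.8862 × 47 = 88.65, rounded up to 89.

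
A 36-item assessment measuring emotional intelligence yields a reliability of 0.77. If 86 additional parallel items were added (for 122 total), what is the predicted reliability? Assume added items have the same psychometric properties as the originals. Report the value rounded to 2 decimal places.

0.92

n = 122/36 = 3.3889
Apply the Spearman-Brown prophecy formula, r' = nr / [1 + (n − 1)r]:
r_new = 3.3889·0.77 / [1 + (3.3889 − 1)·0.77]
r_new = 2.6095 / 2.8395 ≈ 0.9190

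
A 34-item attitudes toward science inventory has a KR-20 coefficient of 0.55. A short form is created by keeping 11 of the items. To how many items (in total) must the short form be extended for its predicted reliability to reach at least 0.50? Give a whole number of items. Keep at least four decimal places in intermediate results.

First, r for the 11-item form: n = 11/34 = 0.3235, so r_11 = 0.3235·0.55/(1 + (0.3235 − 1)·0.55) = 0.2834
Then solve for n' with r_old = 0.2834, r_target = 0.50: n' = 0.50(1 − 0.2834)/[0.2834(1 − 0.50)] = 2.5286
Total items = 2.5286 × 11 = 27.81, rounded up to 28.

28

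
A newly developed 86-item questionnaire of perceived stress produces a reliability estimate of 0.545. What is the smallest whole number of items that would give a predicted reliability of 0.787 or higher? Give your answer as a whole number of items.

266

Invert Spearman-Brown to solve for n:
n = r*(1 − r) / [ r (1 − r*) ]
n = 0.787(1 − 0.545) / [0.545(1 − 0.787)]
  = 0.358085 / 0.116085 = 3.0847
So the test needs 3.0847 × 86 ≈ 265.28 items; rounding up, 266.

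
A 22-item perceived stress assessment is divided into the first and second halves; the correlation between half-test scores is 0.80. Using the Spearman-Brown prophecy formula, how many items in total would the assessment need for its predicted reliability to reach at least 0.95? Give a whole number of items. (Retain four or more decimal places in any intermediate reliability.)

r_full = 2(0.80)/(1 + 0.80) = 0.8889
n = r_tgt(1 − r_full) / [r_full(1 − r_tgt)] = 0.95 × 0.1111 / (0.8889 × 0.05) ≈ 2.3747
Items = 2.3747 × 22 ≈ 52.24 → 53

53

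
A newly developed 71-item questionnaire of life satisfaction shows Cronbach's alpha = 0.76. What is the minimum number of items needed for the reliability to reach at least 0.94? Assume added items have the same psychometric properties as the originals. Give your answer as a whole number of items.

352

Invert Spearman-Brown to solve for n:
n = r_target (1 − r_old) / [ r_old (1 − r_target) ]
n = [0.94 × 0.24] / [0.76 × 0.06]
n = 0.2256 / 0.0456 ≈ 4.9474
4.9474 × 71 = 351.27 → 352 items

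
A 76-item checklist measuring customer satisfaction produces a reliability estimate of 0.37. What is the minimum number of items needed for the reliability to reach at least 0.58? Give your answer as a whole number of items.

Rearranging the Spearman-Brown formula for n,
n = r_target (1 − r_old) / [ r_old (1 − r_target) ]
n = 0.58(1 − 0.37) / [0.37(1 − 0.58)]
n = 0.3654 / 0.1554 ≈ 2.3514
Items needed = n × 76 = 2.3514 × 76 ≈ 178.71 → round up to 179

179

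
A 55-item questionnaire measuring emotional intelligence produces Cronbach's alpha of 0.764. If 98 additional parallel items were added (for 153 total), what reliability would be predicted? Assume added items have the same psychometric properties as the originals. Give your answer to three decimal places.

0.900

n = 153/55 = 2.7818
r_new = (2.7818 × 0.764) / (1 + (2.7818 − 1) × 0.764)
     = 2.1253 / 2.3613 = 0.9001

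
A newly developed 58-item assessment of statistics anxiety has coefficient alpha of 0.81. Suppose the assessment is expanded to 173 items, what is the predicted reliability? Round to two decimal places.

The new length is 173/58 = 2.9828 times the old.
By Spearman-Brown, r_new = n r / (1 + (n − 1) r).
r_new = 2.9828·0.81 / [1 + (2.9828 − 1)·0.81]
r_new = 2.4161 / 2.6061 ≈ 0.9271

0.93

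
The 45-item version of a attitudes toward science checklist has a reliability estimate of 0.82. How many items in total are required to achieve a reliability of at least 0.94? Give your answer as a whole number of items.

Rearranging the Spearman-Brown formula for n,
n = r*(1 − r) / [ r (1 − r*) ]
n = 0.94 × (1 − 0.82) / [ 0.82 × (1 − 0.94) ]
n = 0.1692 / 0.0492 ≈ 3.4390
So the test needs 3.4390 × 45 ≈ 154.75 items; rounding up, 155.

155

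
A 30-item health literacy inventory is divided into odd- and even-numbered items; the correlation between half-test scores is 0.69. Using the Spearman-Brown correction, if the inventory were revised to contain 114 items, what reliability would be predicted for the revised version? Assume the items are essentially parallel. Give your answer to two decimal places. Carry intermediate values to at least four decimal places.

First correct the split-half correlation to full-test reliability: r_full = 2 × 0.69 / (1 + 0.69) ≈ 0.8166
Then adjust to 114 items: n = 114/30 = 3.8000
r_new = n·r_full / (1 + (n − 1)·r_full) = 3.1031 / 3.2865 ≈ 0.9442

0.94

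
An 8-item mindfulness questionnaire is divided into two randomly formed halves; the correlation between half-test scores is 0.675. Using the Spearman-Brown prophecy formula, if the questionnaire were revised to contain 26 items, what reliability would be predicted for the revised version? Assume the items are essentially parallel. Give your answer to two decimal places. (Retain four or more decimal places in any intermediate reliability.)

First correct the split-half correlation to full-test reliability: r_full = 2 × 0.675 / (1 + 0.675) ≈ 0.8060
Then adjust to 26 items: n = 26/8 = 3.2500
r_new = n·r_full / (1 + (n − 1)·r_full) = 2.6195 / 2.8135 ≈ 0.9310

0.93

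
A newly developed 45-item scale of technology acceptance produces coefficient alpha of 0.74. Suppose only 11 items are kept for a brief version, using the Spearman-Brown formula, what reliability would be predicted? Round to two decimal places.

The new length is 11/45 = 0.2444 times the old.
Apply the Spearman-Brown prophecy formula, r' = nr / [1 + (n − 1)r]:
r_new = 0.2444·0.74 / [1 + (0.2444 − 1)·0.74]
     = 0.1809 / 0.4409 = 0.4103

0.41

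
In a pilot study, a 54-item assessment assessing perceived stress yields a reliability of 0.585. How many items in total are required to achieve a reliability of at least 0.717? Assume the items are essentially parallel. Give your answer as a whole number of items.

98

Spearman-Brown solved for the length factor n:
n = r_target (1 − r_old) / [ r_old (1 − r_target) ]
n = 0.717(1 − 0.585) / [0.585(1 − 0.717)]
n = 0.297555 / 0.165555 ≈ 1.7973
1.7973 × 54 = 97.05 → 98 items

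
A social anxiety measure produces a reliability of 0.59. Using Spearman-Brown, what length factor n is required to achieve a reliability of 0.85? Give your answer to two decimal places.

3.94

n = [0.85 × 0.41] / [0.59 × 0.15]
n = 0.3485 / 0.0885 ≈ 3.9379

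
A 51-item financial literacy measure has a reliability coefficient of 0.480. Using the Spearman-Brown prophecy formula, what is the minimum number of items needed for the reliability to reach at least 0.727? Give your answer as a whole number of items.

148

n = 0.727 × (1 − 0.480) / [ 0.480 × (1 − 0.727) ]
  = 0.378040 / 0.131040 = 2.8849
2.8849 × 51 = 147.13 → 148 items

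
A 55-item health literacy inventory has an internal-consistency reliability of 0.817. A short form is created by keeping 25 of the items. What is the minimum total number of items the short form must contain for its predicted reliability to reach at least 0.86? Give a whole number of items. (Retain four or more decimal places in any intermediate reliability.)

First, r for the 25-item form: n = 25/55 = 0.4545, so r_25 = 0.4545·0.817/(1 + (0.4545 − 1)·0.817) = 0.6699
Then solve for n' with r_old = 0.6699, r_target = 0.86: n' = 0.86(1 − 0.6699)/[0.6699(1 − 0.86)] = 3.0270
Total items = 3.0270 × 25 = 75.67, rounded up to 76.

76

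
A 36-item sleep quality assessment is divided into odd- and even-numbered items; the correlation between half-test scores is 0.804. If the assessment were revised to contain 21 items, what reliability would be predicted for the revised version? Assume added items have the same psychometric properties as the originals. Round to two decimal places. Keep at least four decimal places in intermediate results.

0.83

Spearman-Brown correction (n = 2): r_full = 2·0.804/(1 + 0.804) = 0.8914
Length factor from 36 to 21 items: n = 21/36 = 0.5833
r_new = n·r_full / (1 + (n − 1)·r_full) = 0.5200 / 0.6286 ≈ 0.8272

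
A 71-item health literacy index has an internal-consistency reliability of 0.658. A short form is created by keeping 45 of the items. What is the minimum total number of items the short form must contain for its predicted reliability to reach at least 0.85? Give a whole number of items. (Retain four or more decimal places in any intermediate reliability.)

Short-form reliability: n = 45/71 = 0.6338; r_45 = n·r/(1+(n−1)r) ≈ 0.5494
Then solve for n' with r_old = 0.5494, r_target = 0.85: n' = 0.85(1 − 0.5494)/[0.5494(1 − 0.85)] = 4.6476
Items = 4.6476 × 45 ≈ 209.14 → 210

210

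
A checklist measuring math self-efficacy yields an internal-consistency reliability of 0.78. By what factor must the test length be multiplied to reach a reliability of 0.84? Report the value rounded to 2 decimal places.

1.48

Rearranging the Spearman-Brown formula for n,
n = r*(1 − r) / [ r (1 − r*) ]
n = 0.84 × (1 − 0.78) / [ 0.78 × (1 − 0.84) ]
  = 0.1848 / 0.1248 = 1.4808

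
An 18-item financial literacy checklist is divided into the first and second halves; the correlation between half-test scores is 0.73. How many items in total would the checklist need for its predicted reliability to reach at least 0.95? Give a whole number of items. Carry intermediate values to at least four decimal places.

Corrected full-test reliability: r_full = 2 × 0.73 / (1 + 0.73) ≈ 0.8439
n = r_tgt(1 − r_full) / [r_full(1 − r_tgt)] = 0.95 × 0.1561 / (0.8439 × 0.05) ≈ 3.5145
Required items = 3.5145 × 18 = 63.26, so 64 items.

64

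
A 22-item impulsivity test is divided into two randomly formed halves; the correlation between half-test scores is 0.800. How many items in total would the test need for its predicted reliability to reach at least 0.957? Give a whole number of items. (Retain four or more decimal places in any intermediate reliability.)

r_full = 2(0.800)/(1 + 0.800) = 0.8889
n = r_tgt(1 − r_full) / [r_full(1 − r_tgt)] = 0.957 × 0.1111 / (0.8889 × 0.043) ≈ 2.7817
Items = 2.7817 × 22 ≈ 61.20 → 62

62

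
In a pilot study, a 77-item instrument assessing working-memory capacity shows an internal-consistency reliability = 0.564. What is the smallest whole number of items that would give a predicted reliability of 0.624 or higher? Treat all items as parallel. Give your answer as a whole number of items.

99

Spearman-Brown solved for the length factor n:
n = r_target (1 − r_old) / [ r_old (1 − r_target) ]
n = [0.624 × 0.436] / [0.564 × 0.376]
n = 0.272064 / 0.212064 ≈ 1.2829
1.2829 × 77 = 98.78 → 99 items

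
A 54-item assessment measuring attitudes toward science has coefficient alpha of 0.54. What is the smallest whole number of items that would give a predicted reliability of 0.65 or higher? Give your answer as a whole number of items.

86

n = 0.65(1 − 0.54) / [0.54(1 − 0.65)]
n = 0.2990 / 0.1890 ≈ 1.5820
So the test needs 1.5820 × 54 ≈ 85.43 items; rounding up, 86.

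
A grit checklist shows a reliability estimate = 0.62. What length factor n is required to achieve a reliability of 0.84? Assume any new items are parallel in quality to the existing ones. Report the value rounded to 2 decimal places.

n = 0.84(1 − 0.62) / [0.62(1 − 0.84)]
  = 0.3192 / 0.0992 = 3.2177

3.22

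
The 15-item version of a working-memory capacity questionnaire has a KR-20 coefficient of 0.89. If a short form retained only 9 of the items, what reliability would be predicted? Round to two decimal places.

n = 9/15 = 0.6
By Spearman-Brown, r_new = n r / (1 + (n − 1) r).
r_new = 0.6·0.89 / [1 + (0.6 − 1)·0.89]
     = 0.5340 / 0.6440 = 0.8292

0.83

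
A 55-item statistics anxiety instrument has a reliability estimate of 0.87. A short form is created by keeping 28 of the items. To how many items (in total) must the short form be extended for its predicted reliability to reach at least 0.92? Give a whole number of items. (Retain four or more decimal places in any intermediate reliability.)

Short-form reliability: n = 28/55 = 0.5091; r_28 = n·r/(1+(n−1)r) ≈ 0.7731
Length factor from the short form to reach 0.92: n' = 0.92(1 − 0.7731) / [0.7731(1 − 0.92)] ≈ 3.3752
Total items = 3.3752 × 28 = 94.51, rounded up to 95.

95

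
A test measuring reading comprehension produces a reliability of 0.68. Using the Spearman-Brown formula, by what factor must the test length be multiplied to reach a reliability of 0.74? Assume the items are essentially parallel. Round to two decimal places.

1.34

Invert Spearman-Brown to solve for n:
n = r_target (1 − r_old) / [ r_old (1 − r_target) ]
n = 0.74 × (1 − 0.68) / [ 0.68 × (1 − 0.74) ]
  = 0.2368 / 0.1768 = 1.3394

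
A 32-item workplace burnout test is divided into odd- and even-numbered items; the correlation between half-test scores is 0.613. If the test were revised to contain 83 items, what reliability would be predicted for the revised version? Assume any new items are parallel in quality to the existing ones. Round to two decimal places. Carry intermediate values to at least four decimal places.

Spearman-Brown correction (n = 2): r_full = 2·0.613/(1 + 0.613) = 0.7601
Then adjust to 83 items: n = 83/32 = 2.5938
r_new = n·r_full / (1 + (n − 1)·r_full) = 1.9715 / 2.2114 ≈ 0.8915

0.89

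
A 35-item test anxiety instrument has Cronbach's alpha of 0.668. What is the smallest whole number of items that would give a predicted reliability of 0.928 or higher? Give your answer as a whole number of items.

225

n = 0.928 × (1 − 0.668) / [ 0.668 × (1 − 0.928) ]
n = 0.308096 / 0.048096 ≈ 6.4059
6.4059 × 35 = 224.21 → 225 items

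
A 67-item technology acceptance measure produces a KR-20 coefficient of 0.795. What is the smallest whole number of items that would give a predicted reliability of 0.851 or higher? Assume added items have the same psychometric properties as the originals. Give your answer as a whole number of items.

Invert Spearman-Brown to solve for n:
n = r_target (1 − r_old) / [ r_old (1 − r_target) ]
n = 0.851 × (1 − 0.795) / [ 0.795 × (1 − 0.851) ]
n = 0.174455 / 0.118455 ≈ 1.4728
1.4728 × 67 = 98.68 → 99 items

99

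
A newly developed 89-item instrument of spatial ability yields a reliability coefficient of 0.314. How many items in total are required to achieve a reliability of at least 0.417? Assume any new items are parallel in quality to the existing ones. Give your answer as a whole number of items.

140

Rearranging the Spearman-Brown formula for n,
n = r*(1 − r) / [ r (1 − r*) ]
n = 0.417 × (1 − 0.314) / [ 0.314 × (1 − 0.417) ]
n = 0.286062 / 0.183062 ≈ 1.5627
1.5627 × 89 = 139.08 → 140 items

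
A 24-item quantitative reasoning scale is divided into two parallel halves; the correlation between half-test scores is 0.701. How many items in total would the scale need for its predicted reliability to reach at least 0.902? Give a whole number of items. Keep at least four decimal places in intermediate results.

Corrected full-test reliability: r_full = 2 × 0.701 / (1 + 0.701) ≈ 0.8242
n = r_tgt(1 − r_full) / [r_full(1 − r_tgt)] = 0.902 × 0.1758 / (0.8242 × 0.098) ≈ 1.9632
Required items = 1.9632 × 24 = 47.12, so 48 items.

48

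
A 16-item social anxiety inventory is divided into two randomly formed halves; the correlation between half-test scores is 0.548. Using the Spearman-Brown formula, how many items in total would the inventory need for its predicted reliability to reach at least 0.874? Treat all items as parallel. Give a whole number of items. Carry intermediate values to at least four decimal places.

r_full = 2(0.548)/(1 + 0.548) = 0.7080
Solve Spearman-Brown for n: n = 0.874(1 − 0.7080) / [0.7080(1 − 0.874)] = 2.8608
Required items = 2.8608 × 16 = 45.77, so 46 items.

46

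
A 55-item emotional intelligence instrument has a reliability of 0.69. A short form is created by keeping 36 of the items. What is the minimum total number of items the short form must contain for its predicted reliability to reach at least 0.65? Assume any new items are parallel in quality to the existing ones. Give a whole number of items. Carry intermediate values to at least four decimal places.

Short-form reliability: n = 36/55 = 0.6545; r_36 = n·r/(1+(n−1)r) ≈ 0.5930
Length factor from the short form to reach 0.65: n' = 0.65(1 − 0.5930) / [0.5930(1 − 0.65)] ≈ 1.2746
Items = 1.2746 × 36 ≈ 45.89 → 46

46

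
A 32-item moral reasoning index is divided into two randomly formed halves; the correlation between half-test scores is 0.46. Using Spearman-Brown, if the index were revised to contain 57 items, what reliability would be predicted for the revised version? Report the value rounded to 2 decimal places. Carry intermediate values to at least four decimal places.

0.75

Full-test reliability from the split-half r: r_full = 2(0.46)/(1 + 0.46) = 0.6301
Length factor from 32 to 57 items: n = 57/32 = 1.7812
r_new = n·r_full / (1 + (n − 1)·r_full) = 1.1223 / 1.4922 ≈ 0.7521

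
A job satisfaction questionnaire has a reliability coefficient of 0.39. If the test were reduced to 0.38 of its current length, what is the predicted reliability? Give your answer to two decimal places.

r_new = 0.38·0.39 / [1 + (0.38 − 1)·0.39]
     = 0.1482 / 0.7582 = 0.1955

0.20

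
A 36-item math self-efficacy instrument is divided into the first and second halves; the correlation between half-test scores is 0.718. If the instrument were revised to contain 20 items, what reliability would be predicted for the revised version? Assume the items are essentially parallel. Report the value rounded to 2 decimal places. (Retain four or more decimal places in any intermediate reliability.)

Spearman-Brown correction (n = 2): r_full = 2·0.718/(1 + 0.718) = 0.8359
Length factor from 36 to 20 items: n = 20/36 = 0.5556
r_new = n·r_full / (1 + (n − 1)·r_full) = 0.4644 / 0.6285 ≈ 0.7389

0.74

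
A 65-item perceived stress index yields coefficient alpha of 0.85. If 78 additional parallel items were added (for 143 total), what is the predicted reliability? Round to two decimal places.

n = 143/65 = 2.2
By Spearman-Brown, r_new = n r / (1 + (n − 1) r).
r_new = 2.2·0.85 / [1 + (2.2 − 1)·0.85]
r_new = 1.8700 / 2.0200 ≈ 0.9257

0.93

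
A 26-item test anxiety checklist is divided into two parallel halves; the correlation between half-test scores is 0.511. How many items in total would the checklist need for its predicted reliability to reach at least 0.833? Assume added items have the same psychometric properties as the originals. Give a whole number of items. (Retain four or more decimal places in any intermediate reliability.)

r_full = 2(0.511)/(1 + 0.511) = 0.6764
n = r_tgt(1 − r_full) / [r_full(1 − r_tgt)] = 0.833 × 0.3236 / (0.6764 × 0.167) ≈ 2.3863
Items = 2.3863 × 26 ≈ 62.04 → 63

63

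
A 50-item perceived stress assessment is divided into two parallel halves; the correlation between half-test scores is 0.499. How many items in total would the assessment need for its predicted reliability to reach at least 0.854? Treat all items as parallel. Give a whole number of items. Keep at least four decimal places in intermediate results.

147

r_full = 2(0.499)/(1 + 0.499) = 0.6658
Solve Spearman-Brown for n: n = 0.854(1 − 0.6658) / [0.6658(1 − 0.854)] = 2.9361
Required items = 2.9361 × 50 = 146.81, so 147 items.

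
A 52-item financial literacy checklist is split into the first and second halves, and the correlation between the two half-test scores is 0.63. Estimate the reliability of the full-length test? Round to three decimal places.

Each half is half the length of the full test, so the full test is n = 2 times a half.
r_full = 2r_hh / (1 + r_hh) = 2 × 0.63 / (1 + 0.63)
       = 1.2600 / 1.6300 = 0.7730

0.773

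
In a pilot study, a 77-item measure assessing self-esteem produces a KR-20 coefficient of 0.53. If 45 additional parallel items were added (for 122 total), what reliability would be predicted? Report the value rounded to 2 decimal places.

The new length is 122/77 = 1.5844 times the old.
Spearman-Brown: r_new = n·r / (1 + (n − 1)·r)
r_new = 1.5844·0.53 / [1 + (1.5844 − 1)·0.53]
r_new = 0.8397 / 1.3097 ≈ 0.6411

0.64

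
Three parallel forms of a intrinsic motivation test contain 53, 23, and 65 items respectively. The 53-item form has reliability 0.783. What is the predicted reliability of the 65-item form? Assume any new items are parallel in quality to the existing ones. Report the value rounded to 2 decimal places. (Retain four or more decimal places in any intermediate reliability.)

0.82

Only the ratio of lengths matters: n = 65/53 = 1.2264
r_{65} = n·r / (1 + (n − 1)·r) = 0.9603 / 1.1773 ≈ 0.8157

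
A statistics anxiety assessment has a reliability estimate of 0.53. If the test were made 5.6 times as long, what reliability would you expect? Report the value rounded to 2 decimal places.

Apply the Spearman-Brown prophecy formula, r' = nr / [1 + (n − 1)r]:
r_new = 5.6·0.53 / [1 + (5.6 − 1)·0.53]
     = 2.9680 / 3.4380 = 0.8633

0.86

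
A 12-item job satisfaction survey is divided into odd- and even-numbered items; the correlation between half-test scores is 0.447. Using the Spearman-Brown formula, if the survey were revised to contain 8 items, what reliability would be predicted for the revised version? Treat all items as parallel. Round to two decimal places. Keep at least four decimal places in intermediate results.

0.52

Full-test reliability from the split-half r: r_full = 2(0.447)/(1 + 0.447) = 0.6178
Length factor from 12 to 8 items: n = 8/12 = 0.6667
r_new = n·r_full / (1 + (n − 1)·r_full) = 0.4119 / 0.7941 ≈ 0.5187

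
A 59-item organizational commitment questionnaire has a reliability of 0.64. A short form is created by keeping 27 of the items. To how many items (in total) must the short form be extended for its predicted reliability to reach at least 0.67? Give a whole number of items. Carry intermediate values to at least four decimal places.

68

First, r for the 27-item form: n = 27/59 = 0.4576, so r_27 = 0.4576·0.64/(1 + (0.4576 − 1)·0.64) = 0.4486
Length factor from the short form to reach 0.67: n' = 0.67(1 − 0.4486) / [0.4486(1 − 0.67)] ≈ 2.4956
Items = 2.4956 × 27 ≈ 67.38 → 68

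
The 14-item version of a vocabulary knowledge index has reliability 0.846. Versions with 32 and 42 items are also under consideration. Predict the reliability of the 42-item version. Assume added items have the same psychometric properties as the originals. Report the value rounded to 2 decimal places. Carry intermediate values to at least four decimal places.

The 32-item form is not needed; work directly from the 14-item form with n = 42/14 = 3.0000.
r_{42} = n·r / (1 + (n − 1)·r) = 2.5380 / 2.6920 ≈ 0.9428

0.94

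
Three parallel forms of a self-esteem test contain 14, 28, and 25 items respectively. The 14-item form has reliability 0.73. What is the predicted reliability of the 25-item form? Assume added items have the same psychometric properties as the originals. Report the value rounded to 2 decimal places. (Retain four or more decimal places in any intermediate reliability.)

0.83

The 28-item form is not needed; work directly from the 14-item form with n = 25/14 = 1.7857.
r_{25} = n·r / (1 + (n − 1)·r) = 1.3036 / 1.5736 ≈ 0.8284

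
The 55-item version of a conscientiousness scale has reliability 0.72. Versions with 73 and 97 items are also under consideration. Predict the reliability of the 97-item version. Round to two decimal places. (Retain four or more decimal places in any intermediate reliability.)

Only the ratio of lengths matters: n = 97/55 = 1.7636
r_{97} = n·r / (1 + (n − 1)·r) = 1.2698 / 1.5498 ≈ 0.8193

0.82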